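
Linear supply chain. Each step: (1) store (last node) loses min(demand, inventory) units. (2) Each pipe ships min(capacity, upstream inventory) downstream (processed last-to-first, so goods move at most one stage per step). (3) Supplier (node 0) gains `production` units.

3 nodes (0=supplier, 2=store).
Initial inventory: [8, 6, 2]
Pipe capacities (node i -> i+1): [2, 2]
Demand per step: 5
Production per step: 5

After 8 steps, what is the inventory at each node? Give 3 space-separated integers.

Step 1: demand=5,sold=2 ship[1->2]=2 ship[0->1]=2 prod=5 -> inv=[11 6 2]
Step 2: demand=5,sold=2 ship[1->2]=2 ship[0->1]=2 prod=5 -> inv=[14 6 2]
Step 3: demand=5,sold=2 ship[1->2]=2 ship[0->1]=2 prod=5 -> inv=[17 6 2]
Step 4: demand=5,sold=2 ship[1->2]=2 ship[0->1]=2 prod=5 -> inv=[20 6 2]
Step 5: demand=5,sold=2 ship[1->2]=2 ship[0->1]=2 prod=5 -> inv=[23 6 2]
Step 6: demand=5,sold=2 ship[1->2]=2 ship[0->1]=2 prod=5 -> inv=[26 6 2]
Step 7: demand=5,sold=2 ship[1->2]=2 ship[0->1]=2 prod=5 -> inv=[29 6 2]
Step 8: demand=5,sold=2 ship[1->2]=2 ship[0->1]=2 prod=5 -> inv=[32 6 2]

32 6 2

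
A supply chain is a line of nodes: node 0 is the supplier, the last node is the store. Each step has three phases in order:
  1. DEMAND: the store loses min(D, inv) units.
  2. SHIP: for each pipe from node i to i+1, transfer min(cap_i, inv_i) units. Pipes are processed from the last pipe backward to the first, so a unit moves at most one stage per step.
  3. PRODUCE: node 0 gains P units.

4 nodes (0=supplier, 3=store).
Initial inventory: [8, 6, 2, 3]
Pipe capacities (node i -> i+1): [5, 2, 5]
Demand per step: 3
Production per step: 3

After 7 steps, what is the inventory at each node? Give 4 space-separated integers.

Step 1: demand=3,sold=3 ship[2->3]=2 ship[1->2]=2 ship[0->1]=5 prod=3 -> inv=[6 9 2 2]
Step 2: demand=3,sold=2 ship[2->3]=2 ship[1->2]=2 ship[0->1]=5 prod=3 -> inv=[4 12 2 2]
Step 3: demand=3,sold=2 ship[2->3]=2 ship[1->2]=2 ship[0->1]=4 prod=3 -> inv=[3 14 2 2]
Step 4: demand=3,sold=2 ship[2->3]=2 ship[1->2]=2 ship[0->1]=3 prod=3 -> inv=[3 15 2 2]
Step 5: demand=3,sold=2 ship[2->3]=2 ship[1->2]=2 ship[0->1]=3 prod=3 -> inv=[3 16 2 2]
Step 6: demand=3,sold=2 ship[2->3]=2 ship[1->2]=2 ship[0->1]=3 prod=3 -> inv=[3 17 2 2]
Step 7: demand=3,sold=2 ship[2->3]=2 ship[1->2]=2 ship[0->1]=3 prod=3 -> inv=[3 18 2 2]

3 18 2 2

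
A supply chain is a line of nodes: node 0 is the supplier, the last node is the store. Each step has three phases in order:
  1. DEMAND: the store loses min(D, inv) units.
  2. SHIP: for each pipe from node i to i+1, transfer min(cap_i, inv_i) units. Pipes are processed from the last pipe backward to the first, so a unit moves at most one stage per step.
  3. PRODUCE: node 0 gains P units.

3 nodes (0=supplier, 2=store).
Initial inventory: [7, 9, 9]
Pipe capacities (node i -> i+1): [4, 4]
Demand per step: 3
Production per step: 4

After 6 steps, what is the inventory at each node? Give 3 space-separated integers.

Step 1: demand=3,sold=3 ship[1->2]=4 ship[0->1]=4 prod=4 -> inv=[7 9 10]
Step 2: demand=3,sold=3 ship[1->2]=4 ship[0->1]=4 prod=4 -> inv=[7 9 11]
Step 3: demand=3,sold=3 ship[1->2]=4 ship[0->1]=4 prod=4 -> inv=[7 9 12]
Step 4: demand=3,sold=3 ship[1->2]=4 ship[0->1]=4 prod=4 -> inv=[7 9 13]
Step 5: demand=3,sold=3 ship[1->2]=4 ship[0->1]=4 prod=4 -> inv=[7 9 14]
Step 6: demand=3,sold=3 ship[1->2]=4 ship[0->1]=4 prod=4 -> inv=[7 9 15]

7 9 15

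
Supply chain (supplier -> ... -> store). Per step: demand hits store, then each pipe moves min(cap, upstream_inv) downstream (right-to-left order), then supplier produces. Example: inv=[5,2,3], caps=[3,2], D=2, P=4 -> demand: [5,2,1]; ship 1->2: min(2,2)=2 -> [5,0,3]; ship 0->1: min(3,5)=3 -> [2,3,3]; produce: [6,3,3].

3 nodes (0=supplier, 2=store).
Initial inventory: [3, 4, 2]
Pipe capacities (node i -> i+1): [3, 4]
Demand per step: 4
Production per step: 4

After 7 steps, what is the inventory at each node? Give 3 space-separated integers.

Step 1: demand=4,sold=2 ship[1->2]=4 ship[0->1]=3 prod=4 -> inv=[4 3 4]
Step 2: demand=4,sold=4 ship[1->2]=3 ship[0->1]=3 prod=4 -> inv=[5 3 3]
Step 3: demand=4,sold=3 ship[1->2]=3 ship[0->1]=3 prod=4 -> inv=[6 3 3]
Step 4: demand=4,sold=3 ship[1->2]=3 ship[0->1]=3 prod=4 -> inv=[7 3 3]
Step 5: demand=4,sold=3 ship[1->2]=3 ship[0->1]=3 prod=4 -> inv=[8 3 3]
Step 6: demand=4,sold=3 ship[1->2]=3 ship[0->1]=3 prod=4 -> inv=[9 3 3]
Step 7: demand=4,sold=3 ship[1->2]=3 ship[0->1]=3 prod=4 -> inv=[10 3 3]

10 3 3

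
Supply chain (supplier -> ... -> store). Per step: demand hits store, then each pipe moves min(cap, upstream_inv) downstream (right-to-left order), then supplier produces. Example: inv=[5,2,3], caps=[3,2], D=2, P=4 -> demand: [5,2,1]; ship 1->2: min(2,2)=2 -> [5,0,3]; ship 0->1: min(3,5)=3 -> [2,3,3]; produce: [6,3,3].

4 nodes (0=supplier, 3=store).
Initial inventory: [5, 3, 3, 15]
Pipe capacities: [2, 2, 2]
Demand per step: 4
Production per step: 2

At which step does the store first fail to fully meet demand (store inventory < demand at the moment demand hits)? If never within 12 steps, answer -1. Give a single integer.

Step 1: demand=4,sold=4 ship[2->3]=2 ship[1->2]=2 ship[0->1]=2 prod=2 -> [5 3 3 13]
Step 2: demand=4,sold=4 ship[2->3]=2 ship[1->2]=2 ship[0->1]=2 prod=2 -> [5 3 3 11]
Step 3: demand=4,sold=4 ship[2->3]=2 ship[1->2]=2 ship[0->1]=2 prod=2 -> [5 3 3 9]
Step 4: demand=4,sold=4 ship[2->3]=2 ship[1->2]=2 ship[0->1]=2 prod=2 -> [5 3 3 7]
Step 5: demand=4,sold=4 ship[2->3]=2 ship[1->2]=2 ship[0->1]=2 prod=2 -> [5 3 3 5]
Step 6: demand=4,sold=4 ship[2->3]=2 ship[1->2]=2 ship[0->1]=2 prod=2 -> [5 3 3 3]
Step 7: demand=4,sold=3 ship[2->3]=2 ship[1->2]=2 ship[0->1]=2 prod=2 -> [5 3 3 2]
Step 8: demand=4,sold=2 ship[2->3]=2 ship[1->2]=2 ship[0->1]=2 prod=2 -> [5 3 3 2]
Step 9: demand=4,sold=2 ship[2->3]=2 ship[1->2]=2 ship[0->1]=2 prod=2 -> [5 3 3 2]
Step 10: demand=4,sold=2 ship[2->3]=2 ship[1->2]=2 ship[0->1]=2 prod=2 -> [5 3 3 2]
Step 11: demand=4,sold=2 ship[2->3]=2 ship[1->2]=2 ship[0->1]=2 prod=2 -> [5 3 3 2]
Step 12: demand=4,sold=2 ship[2->3]=2 ship[1->2]=2 ship[0->1]=2 prod=2 -> [5 3 3 2]
First stockout at step 7

7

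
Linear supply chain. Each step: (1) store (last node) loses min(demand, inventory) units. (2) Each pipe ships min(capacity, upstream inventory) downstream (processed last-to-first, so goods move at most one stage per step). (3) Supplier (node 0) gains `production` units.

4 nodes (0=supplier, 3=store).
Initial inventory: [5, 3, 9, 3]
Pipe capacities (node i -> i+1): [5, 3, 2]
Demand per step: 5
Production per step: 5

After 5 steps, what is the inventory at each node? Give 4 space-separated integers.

Step 1: demand=5,sold=3 ship[2->3]=2 ship[1->2]=3 ship[0->1]=5 prod=5 -> inv=[5 5 10 2]
Step 2: demand=5,sold=2 ship[2->3]=2 ship[1->2]=3 ship[0->1]=5 prod=5 -> inv=[5 7 11 2]
Step 3: demand=5,sold=2 ship[2->3]=2 ship[1->2]=3 ship[0->1]=5 prod=5 -> inv=[5 9 12 2]
Step 4: demand=5,sold=2 ship[2->3]=2 ship[1->2]=3 ship[0->1]=5 prod=5 -> inv=[5 11 13 2]
Step 5: demand=5,sold=2 ship[2->3]=2 ship[1->2]=3 ship[0->1]=5 prod=5 -> inv=[5 13 14 2]

5 13 14 2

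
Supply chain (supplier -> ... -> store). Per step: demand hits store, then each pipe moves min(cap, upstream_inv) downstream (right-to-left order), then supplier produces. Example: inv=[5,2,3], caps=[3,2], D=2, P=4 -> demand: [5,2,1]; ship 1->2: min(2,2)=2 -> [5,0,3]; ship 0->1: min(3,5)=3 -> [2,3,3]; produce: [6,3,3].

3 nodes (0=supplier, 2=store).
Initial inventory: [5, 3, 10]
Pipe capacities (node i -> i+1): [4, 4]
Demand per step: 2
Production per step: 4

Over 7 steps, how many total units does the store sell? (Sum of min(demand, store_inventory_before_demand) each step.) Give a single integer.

Step 1: sold=2 (running total=2) -> [5 4 11]
Step 2: sold=2 (running total=4) -> [5 4 13]
Step 3: sold=2 (running total=6) -> [5 4 15]
Step 4: sold=2 (running total=8) -> [5 4 17]
Step 5: sold=2 (running total=10) -> [5 4 19]
Step 6: sold=2 (running total=12) -> [5 4 21]
Step 7: sold=2 (running total=14) -> [5 4 23]

Answer: 14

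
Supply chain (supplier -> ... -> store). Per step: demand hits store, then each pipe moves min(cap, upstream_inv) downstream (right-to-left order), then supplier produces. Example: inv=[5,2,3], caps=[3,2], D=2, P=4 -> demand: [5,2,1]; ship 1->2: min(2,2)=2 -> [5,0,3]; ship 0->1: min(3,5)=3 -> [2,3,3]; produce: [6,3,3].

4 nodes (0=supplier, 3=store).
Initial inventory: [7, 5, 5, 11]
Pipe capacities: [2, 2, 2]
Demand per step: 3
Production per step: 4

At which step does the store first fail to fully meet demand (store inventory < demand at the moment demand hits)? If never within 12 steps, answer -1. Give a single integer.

Step 1: demand=3,sold=3 ship[2->3]=2 ship[1->2]=2 ship[0->1]=2 prod=4 -> [9 5 5 10]
Step 2: demand=3,sold=3 ship[2->3]=2 ship[1->2]=2 ship[0->1]=2 prod=4 -> [11 5 5 9]
Step 3: demand=3,sold=3 ship[2->3]=2 ship[1->2]=2 ship[0->1]=2 prod=4 -> [13 5 5 8]
Step 4: demand=3,sold=3 ship[2->3]=2 ship[1->2]=2 ship[0->1]=2 prod=4 -> [15 5 5 7]
Step 5: demand=3,sold=3 ship[2->3]=2 ship[1->2]=2 ship[0->1]=2 prod=4 -> [17 5 5 6]
Step 6: demand=3,sold=3 ship[2->3]=2 ship[1->2]=2 ship[0->1]=2 prod=4 -> [19 5 5 5]
Step 7: demand=3,sold=3 ship[2->3]=2 ship[1->2]=2 ship[0->1]=2 prod=4 -> [21 5 5 4]
Step 8: demand=3,sold=3 ship[2->3]=2 ship[1->2]=2 ship[0->1]=2 prod=4 -> [23 5 5 3]
Step 9: demand=3,sold=3 ship[2->3]=2 ship[1->2]=2 ship[0->1]=2 prod=4 -> [25 5 5 2]
Step 10: demand=3,sold=2 ship[2->3]=2 ship[1->2]=2 ship[0->1]=2 prod=4 -> [27 5 5 2]
Step 11: demand=3,sold=2 ship[2->3]=2 ship[1->2]=2 ship[0->1]=2 prod=4 -> [29 5 5 2]
Step 12: demand=3,sold=2 ship[2->3]=2 ship[1->2]=2 ship[0->1]=2 prod=4 -> [31 5 5 2]
First stockout at step 10

10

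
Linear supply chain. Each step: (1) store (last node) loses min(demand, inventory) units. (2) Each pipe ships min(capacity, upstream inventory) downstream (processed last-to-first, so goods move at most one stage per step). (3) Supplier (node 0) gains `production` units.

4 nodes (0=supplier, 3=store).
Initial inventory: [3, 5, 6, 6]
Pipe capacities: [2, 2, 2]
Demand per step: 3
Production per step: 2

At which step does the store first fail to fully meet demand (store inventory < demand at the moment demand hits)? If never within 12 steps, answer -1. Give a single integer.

Step 1: demand=3,sold=3 ship[2->3]=2 ship[1->2]=2 ship[0->1]=2 prod=2 -> [3 5 6 5]
Step 2: demand=3,sold=3 ship[2->3]=2 ship[1->2]=2 ship[0->1]=2 prod=2 -> [3 5 6 4]
Step 3: demand=3,sold=3 ship[2->3]=2 ship[1->2]=2 ship[0->1]=2 prod=2 -> [3 5 6 3]
Step 4: demand=3,sold=3 ship[2->3]=2 ship[1->2]=2 ship[0->1]=2 prod=2 -> [3 5 6 2]
Step 5: demand=3,sold=2 ship[2->3]=2 ship[1->2]=2 ship[0->1]=2 prod=2 -> [3 5 6 2]
Step 6: demand=3,sold=2 ship[2->3]=2 ship[1->2]=2 ship[0->1]=2 prod=2 -> [3 5 6 2]
Step 7: demand=3,sold=2 ship[2->3]=2 ship[1->2]=2 ship[0->1]=2 prod=2 -> [3 5 6 2]
Step 8: demand=3,sold=2 ship[2->3]=2 ship[1->2]=2 ship[0->1]=2 prod=2 -> [3 5 6 2]
Step 9: demand=3,sold=2 ship[2->3]=2 ship[1->2]=2 ship[0->1]=2 prod=2 -> [3 5 6 2]
Step 10: demand=3,sold=2 ship[2->3]=2 ship[1->2]=2 ship[0->1]=2 prod=2 -> [3 5 6 2]
Step 11: demand=3,sold=2 ship[2->3]=2 ship[1->2]=2 ship[0->1]=2 prod=2 -> [3 5 6 2]
Step 12: demand=3,sold=2 ship[2->3]=2 ship[1->2]=2 ship[0->1]=2 prod=2 -> [3 5 6 2]
First stockout at step 5

5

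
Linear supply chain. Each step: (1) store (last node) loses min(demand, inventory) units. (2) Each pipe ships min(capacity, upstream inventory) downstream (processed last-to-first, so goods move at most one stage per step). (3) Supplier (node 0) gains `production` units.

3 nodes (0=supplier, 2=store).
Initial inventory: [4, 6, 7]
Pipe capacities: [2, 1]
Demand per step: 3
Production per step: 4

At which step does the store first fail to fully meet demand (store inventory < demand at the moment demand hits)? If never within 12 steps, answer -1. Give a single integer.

Step 1: demand=3,sold=3 ship[1->2]=1 ship[0->1]=2 prod=4 -> [6 7 5]
Step 2: demand=3,sold=3 ship[1->2]=1 ship[0->1]=2 prod=4 -> [8 8 3]
Step 3: demand=3,sold=3 ship[1->2]=1 ship[0->1]=2 prod=4 -> [10 9 1]
Step 4: demand=3,sold=1 ship[1->2]=1 ship[0->1]=2 prod=4 -> [12 10 1]
Step 5: demand=3,sold=1 ship[1->2]=1 ship[0->1]=2 prod=4 -> [14 11 1]
Step 6: demand=3,sold=1 ship[1->2]=1 ship[0->1]=2 prod=4 -> [16 12 1]
Step 7: demand=3,sold=1 ship[1->2]=1 ship[0->1]=2 prod=4 -> [18 13 1]
Step 8: demand=3,sold=1 ship[1->2]=1 ship[0->1]=2 prod=4 -> [20 14 1]
Step 9: demand=3,sold=1 ship[1->2]=1 ship[0->1]=2 prod=4 -> [22 15 1]
Step 10: demand=3,sold=1 ship[1->2]=1 ship[0->1]=2 prod=4 -> [24 16 1]
Step 11: demand=3,sold=1 ship[1->2]=1 ship[0->1]=2 prod=4 -> [26 17 1]
Step 12: demand=3,sold=1 ship[1->2]=1 ship[0->1]=2 prod=4 -> [28 18 1]
First stockout at step 4

4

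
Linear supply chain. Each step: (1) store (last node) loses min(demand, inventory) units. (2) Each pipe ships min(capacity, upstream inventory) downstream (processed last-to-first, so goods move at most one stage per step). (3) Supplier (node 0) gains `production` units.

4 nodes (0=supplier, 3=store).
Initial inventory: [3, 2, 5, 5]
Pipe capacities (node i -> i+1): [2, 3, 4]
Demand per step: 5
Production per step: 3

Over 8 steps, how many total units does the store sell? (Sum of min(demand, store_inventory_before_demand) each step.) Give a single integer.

Step 1: sold=5 (running total=5) -> [4 2 3 4]
Step 2: sold=4 (running total=9) -> [5 2 2 3]
Step 3: sold=3 (running total=12) -> [6 2 2 2]
Step 4: sold=2 (running total=14) -> [7 2 2 2]
Step 5: sold=2 (running total=16) -> [8 2 2 2]
Step 6: sold=2 (running total=18) -> [9 2 2 2]
Step 7: sold=2 (running total=20) -> [10 2 2 2]
Step 8: sold=2 (running total=22) -> [11 2 2 2]

Answer: 22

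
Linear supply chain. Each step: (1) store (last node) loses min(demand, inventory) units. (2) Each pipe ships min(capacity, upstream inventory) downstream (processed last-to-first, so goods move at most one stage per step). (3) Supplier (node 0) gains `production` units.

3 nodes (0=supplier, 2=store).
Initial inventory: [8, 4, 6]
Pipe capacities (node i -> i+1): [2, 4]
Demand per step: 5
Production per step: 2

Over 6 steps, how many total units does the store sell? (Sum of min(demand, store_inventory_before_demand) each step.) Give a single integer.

Step 1: sold=5 (running total=5) -> [8 2 5]
Step 2: sold=5 (running total=10) -> [8 2 2]
Step 3: sold=2 (running total=12) -> [8 2 2]
Step 4: sold=2 (running total=14) -> [8 2 2]
Step 5: sold=2 (running total=16) -> [8 2 2]
Step 6: sold=2 (running total=18) -> [8 2 2]

Answer: 18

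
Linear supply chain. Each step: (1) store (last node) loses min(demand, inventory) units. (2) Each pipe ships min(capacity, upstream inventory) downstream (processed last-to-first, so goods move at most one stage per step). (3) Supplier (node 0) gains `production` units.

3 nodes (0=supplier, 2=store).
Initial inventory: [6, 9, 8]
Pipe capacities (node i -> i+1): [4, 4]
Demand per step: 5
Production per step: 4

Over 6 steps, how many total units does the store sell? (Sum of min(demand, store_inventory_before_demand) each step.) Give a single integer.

Answer: 28

Derivation:
Step 1: sold=5 (running total=5) -> [6 9 7]
Step 2: sold=5 (running total=10) -> [6 9 6]
Step 3: sold=5 (running total=15) -> [6 9 5]
Step 4: sold=5 (running total=20) -> [6 9 4]
Step 5: sold=4 (running total=24) -> [6 9 4]
Step 6: sold=4 (running total=28) -> [6 9 4]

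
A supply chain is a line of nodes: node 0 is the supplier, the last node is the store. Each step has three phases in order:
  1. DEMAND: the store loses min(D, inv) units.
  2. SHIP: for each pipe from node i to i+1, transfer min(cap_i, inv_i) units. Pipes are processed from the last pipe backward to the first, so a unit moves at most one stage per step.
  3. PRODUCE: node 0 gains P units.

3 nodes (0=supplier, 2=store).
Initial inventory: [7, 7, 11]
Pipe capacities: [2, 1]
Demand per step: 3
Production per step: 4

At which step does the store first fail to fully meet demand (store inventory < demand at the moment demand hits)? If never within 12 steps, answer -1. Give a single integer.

Step 1: demand=3,sold=3 ship[1->2]=1 ship[0->1]=2 prod=4 -> [9 8 9]
Step 2: demand=3,sold=3 ship[1->2]=1 ship[0->1]=2 prod=4 -> [11 9 7]
Step 3: demand=3,sold=3 ship[1->2]=1 ship[0->1]=2 prod=4 -> [13 10 5]
Step 4: demand=3,sold=3 ship[1->2]=1 ship[0->1]=2 prod=4 -> [15 11 3]
Step 5: demand=3,sold=3 ship[1->2]=1 ship[0->1]=2 prod=4 -> [17 12 1]
Step 6: demand=3,sold=1 ship[1->2]=1 ship[0->1]=2 prod=4 -> [19 13 1]
Step 7: demand=3,sold=1 ship[1->2]=1 ship[0->1]=2 prod=4 -> [21 14 1]
Step 8: demand=3,sold=1 ship[1->2]=1 ship[0->1]=2 prod=4 -> [23 15 1]
Step 9: demand=3,sold=1 ship[1->2]=1 ship[0->1]=2 prod=4 -> [25 16 1]
Step 10: demand=3,sold=1 ship[1->2]=1 ship[0->1]=2 prod=4 -> [27 17 1]
Step 11: demand=3,sold=1 ship[1->2]=1 ship[0->1]=2 prod=4 -> [29 18 1]
Step 12: demand=3,sold=1 ship[1->2]=1 ship[0->1]=2 prod=4 -> [31 19 1]
First stockout at step 6

6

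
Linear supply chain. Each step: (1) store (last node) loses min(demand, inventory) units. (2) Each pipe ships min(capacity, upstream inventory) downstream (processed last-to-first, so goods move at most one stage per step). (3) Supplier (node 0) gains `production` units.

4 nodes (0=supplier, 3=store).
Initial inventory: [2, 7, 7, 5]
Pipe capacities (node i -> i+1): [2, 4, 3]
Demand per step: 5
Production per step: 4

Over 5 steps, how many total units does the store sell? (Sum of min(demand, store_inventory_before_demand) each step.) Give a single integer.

Answer: 17

Derivation:
Step 1: sold=5 (running total=5) -> [4 5 8 3]
Step 2: sold=3 (running total=8) -> [6 3 9 3]
Step 3: sold=3 (running total=11) -> [8 2 9 3]
Step 4: sold=3 (running total=14) -> [10 2 8 3]
Step 5: sold=3 (running total=17) -> [12 2 7 3]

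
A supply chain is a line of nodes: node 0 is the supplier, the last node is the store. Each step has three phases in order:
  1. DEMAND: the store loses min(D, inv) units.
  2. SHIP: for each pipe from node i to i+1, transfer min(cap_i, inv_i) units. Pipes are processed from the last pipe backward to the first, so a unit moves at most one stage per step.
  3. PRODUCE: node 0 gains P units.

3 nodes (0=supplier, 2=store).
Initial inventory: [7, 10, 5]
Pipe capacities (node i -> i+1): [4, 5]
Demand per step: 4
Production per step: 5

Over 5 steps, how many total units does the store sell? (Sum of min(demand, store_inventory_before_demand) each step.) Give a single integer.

Step 1: sold=4 (running total=4) -> [8 9 6]
Step 2: sold=4 (running total=8) -> [9 8 7]
Step 3: sold=4 (running total=12) -> [10 7 8]
Step 4: sold=4 (running total=16) -> [11 6 9]
Step 5: sold=4 (running total=20) -> [12 5 10]

Answer: 20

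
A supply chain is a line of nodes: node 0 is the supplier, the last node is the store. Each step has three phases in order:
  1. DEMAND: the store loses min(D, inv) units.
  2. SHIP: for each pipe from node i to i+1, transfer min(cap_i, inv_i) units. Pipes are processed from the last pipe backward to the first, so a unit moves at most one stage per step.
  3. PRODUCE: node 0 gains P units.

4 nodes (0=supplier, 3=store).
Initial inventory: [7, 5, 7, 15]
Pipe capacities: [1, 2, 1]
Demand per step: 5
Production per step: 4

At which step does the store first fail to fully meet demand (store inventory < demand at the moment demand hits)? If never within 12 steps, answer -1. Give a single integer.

Step 1: demand=5,sold=5 ship[2->3]=1 ship[1->2]=2 ship[0->1]=1 prod=4 -> [10 4 8 11]
Step 2: demand=5,sold=5 ship[2->3]=1 ship[1->2]=2 ship[0->1]=1 prod=4 -> [13 3 9 7]
Step 3: demand=5,sold=5 ship[2->3]=1 ship[1->2]=2 ship[0->1]=1 prod=4 -> [16 2 10 3]
Step 4: demand=5,sold=3 ship[2->3]=1 ship[1->2]=2 ship[0->1]=1 prod=4 -> [19 1 11 1]
Step 5: demand=5,sold=1 ship[2->3]=1 ship[1->2]=1 ship[0->1]=1 prod=4 -> [22 1 11 1]
Step 6: demand=5,sold=1 ship[2->3]=1 ship[1->2]=1 ship[0->1]=1 prod=4 -> [25 1 11 1]
Step 7: demand=5,sold=1 ship[2->3]=1 ship[1->2]=1 ship[0->1]=1 prod=4 -> [28 1 11 1]
Step 8: demand=5,sold=1 ship[2->3]=1 ship[1->2]=1 ship[0->1]=1 prod=4 -> [31 1 11 1]
Step 9: demand=5,sold=1 ship[2->3]=1 ship[1->2]=1 ship[0->1]=1 prod=4 -> [34 1 11 1]
Step 10: demand=5,sold=1 ship[2->3]=1 ship[1->2]=1 ship[0->1]=1 prod=4 -> [37 1 11 1]
Step 11: demand=5,sold=1 ship[2->3]=1 ship[1->2]=1 ship[0->1]=1 prod=4 -> [40 1 11 1]
Step 12: demand=5,sold=1 ship[2->3]=1 ship[1->2]=1 ship[0->1]=1 prod=4 -> [43 1 11 1]
First stockout at step 4

4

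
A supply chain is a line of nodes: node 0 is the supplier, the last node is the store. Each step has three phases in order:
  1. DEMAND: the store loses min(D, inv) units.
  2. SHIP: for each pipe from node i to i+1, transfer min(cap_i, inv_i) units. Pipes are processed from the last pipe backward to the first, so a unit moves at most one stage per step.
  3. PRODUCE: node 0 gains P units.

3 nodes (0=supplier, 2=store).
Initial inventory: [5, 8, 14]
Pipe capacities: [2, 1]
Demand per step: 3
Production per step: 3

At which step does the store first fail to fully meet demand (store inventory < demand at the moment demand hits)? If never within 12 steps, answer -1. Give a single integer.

Step 1: demand=3,sold=3 ship[1->2]=1 ship[0->1]=2 prod=3 -> [6 9 12]
Step 2: demand=3,sold=3 ship[1->2]=1 ship[0->1]=2 prod=3 -> [7 10 10]
Step 3: demand=3,sold=3 ship[1->2]=1 ship[0->1]=2 prod=3 -> [8 11 8]
Step 4: demand=3,sold=3 ship[1->2]=1 ship[0->1]=2 prod=3 -> [9 12 6]
Step 5: demand=3,sold=3 ship[1->2]=1 ship[0->1]=2 prod=3 -> [10 13 4]
Step 6: demand=3,sold=3 ship[1->2]=1 ship[0->1]=2 prod=3 -> [11 14 2]
Step 7: demand=3,sold=2 ship[1->2]=1 ship[0->1]=2 prod=3 -> [12 15 1]
Step 8: demand=3,sold=1 ship[1->2]=1 ship[0->1]=2 prod=3 -> [13 16 1]
Step 9: demand=3,sold=1 ship[1->2]=1 ship[0->1]=2 prod=3 -> [14 17 1]
Step 10: demand=3,sold=1 ship[1->2]=1 ship[0->1]=2 prod=3 -> [15 18 1]
Step 11: demand=3,sold=1 ship[1->2]=1 ship[0->1]=2 prod=3 -> [16 19 1]
Step 12: demand=3,sold=1 ship[1->2]=1 ship[0->1]=2 prod=3 -> [17 20 1]
First stockout at step 7

7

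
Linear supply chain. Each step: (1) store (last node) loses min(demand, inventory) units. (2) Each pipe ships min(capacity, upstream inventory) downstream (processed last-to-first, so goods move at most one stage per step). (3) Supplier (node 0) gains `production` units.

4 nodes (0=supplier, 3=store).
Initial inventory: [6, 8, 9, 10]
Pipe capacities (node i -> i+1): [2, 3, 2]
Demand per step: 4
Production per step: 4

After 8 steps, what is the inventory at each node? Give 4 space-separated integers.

Step 1: demand=4,sold=4 ship[2->3]=2 ship[1->2]=3 ship[0->1]=2 prod=4 -> inv=[8 7 10 8]
Step 2: demand=4,sold=4 ship[2->3]=2 ship[1->2]=3 ship[0->1]=2 prod=4 -> inv=[10 6 11 6]
Step 3: demand=4,sold=4 ship[2->3]=2 ship[1->2]=3 ship[0->1]=2 prod=4 -> inv=[12 5 12 4]
Step 4: demand=4,sold=4 ship[2->3]=2 ship[1->2]=3 ship[0->1]=2 prod=4 -> inv=[14 4 13 2]
Step 5: demand=4,sold=2 ship[2->3]=2 ship[1->2]=3 ship[0->1]=2 prod=4 -> inv=[16 3 14 2]
Step 6: demand=4,sold=2 ship[2->3]=2 ship[1->2]=3 ship[0->1]=2 prod=4 -> inv=[18 2 15 2]
Step 7: demand=4,sold=2 ship[2->3]=2 ship[1->2]=2 ship[0->1]=2 prod=4 -> inv=[20 2 15 2]
Step 8: demand=4,sold=2 ship[2->3]=2 ship[1->2]=2 ship[0->1]=2 prod=4 -> inv=[22 2 15 2]

22 2 15 2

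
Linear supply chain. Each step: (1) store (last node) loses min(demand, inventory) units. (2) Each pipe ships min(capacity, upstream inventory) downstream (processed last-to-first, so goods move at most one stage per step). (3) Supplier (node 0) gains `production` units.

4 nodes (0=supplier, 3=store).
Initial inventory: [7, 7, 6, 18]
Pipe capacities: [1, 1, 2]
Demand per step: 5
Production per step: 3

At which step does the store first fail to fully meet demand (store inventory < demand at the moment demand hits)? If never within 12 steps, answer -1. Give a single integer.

Step 1: demand=5,sold=5 ship[2->3]=2 ship[1->2]=1 ship[0->1]=1 prod=3 -> [9 7 5 15]
Step 2: demand=5,sold=5 ship[2->3]=2 ship[1->2]=1 ship[0->1]=1 prod=3 -> [11 7 4 12]
Step 3: demand=5,sold=5 ship[2->3]=2 ship[1->2]=1 ship[0->1]=1 prod=3 -> [13 7 3 9]
Step 4: demand=5,sold=5 ship[2->3]=2 ship[1->2]=1 ship[0->1]=1 prod=3 -> [15 7 2 6]
Step 5: demand=5,sold=5 ship[2->3]=2 ship[1->2]=1 ship[0->1]=1 prod=3 -> [17 7 1 3]
Step 6: demand=5,sold=3 ship[2->3]=1 ship[1->2]=1 ship[0->1]=1 prod=3 -> [19 7 1 1]
Step 7: demand=5,sold=1 ship[2->3]=1 ship[1->2]=1 ship[0->1]=1 prod=3 -> [21 7 1 1]
Step 8: demand=5,sold=1 ship[2->3]=1 ship[1->2]=1 ship[0->1]=1 prod=3 -> [23 7 1 1]
Step 9: demand=5,sold=1 ship[2->3]=1 ship[1->2]=1 ship[0->1]=1 prod=3 -> [25 7 1 1]
Step 10: demand=5,sold=1 ship[2->3]=1 ship[1->2]=1 ship[0->1]=1 prod=3 -> [27 7 1 1]
Step 11: demand=5,sold=1 ship[2->3]=1 ship[1->2]=1 ship[0->1]=1 prod=3 -> [29 7 1 1]
Step 12: demand=5,sold=1 ship[2->3]=1 ship[1->2]=1 ship[0->1]=1 prod=3 -> [31 7 1 1]
First stockout at step 6

6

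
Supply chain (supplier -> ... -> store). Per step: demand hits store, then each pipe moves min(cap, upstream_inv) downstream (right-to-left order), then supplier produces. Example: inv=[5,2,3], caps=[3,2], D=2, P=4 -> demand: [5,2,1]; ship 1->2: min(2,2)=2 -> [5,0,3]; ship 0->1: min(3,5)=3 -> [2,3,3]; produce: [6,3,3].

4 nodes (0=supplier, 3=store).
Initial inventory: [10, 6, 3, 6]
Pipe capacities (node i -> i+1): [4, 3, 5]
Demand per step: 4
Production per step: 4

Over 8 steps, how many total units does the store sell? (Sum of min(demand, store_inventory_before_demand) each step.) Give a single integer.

Answer: 27

Derivation:
Step 1: sold=4 (running total=4) -> [10 7 3 5]
Step 2: sold=4 (running total=8) -> [10 8 3 4]
Step 3: sold=4 (running total=12) -> [10 9 3 3]
Step 4: sold=3 (running total=15) -> [10 10 3 3]
Step 5: sold=3 (running total=18) -> [10 11 3 3]
Step 6: sold=3 (running total=21) -> [10 12 3 3]
Step 7: sold=3 (running total=24) -> [10 13 3 3]
Step 8: sold=3 (running total=27) -> [10 14 3 3]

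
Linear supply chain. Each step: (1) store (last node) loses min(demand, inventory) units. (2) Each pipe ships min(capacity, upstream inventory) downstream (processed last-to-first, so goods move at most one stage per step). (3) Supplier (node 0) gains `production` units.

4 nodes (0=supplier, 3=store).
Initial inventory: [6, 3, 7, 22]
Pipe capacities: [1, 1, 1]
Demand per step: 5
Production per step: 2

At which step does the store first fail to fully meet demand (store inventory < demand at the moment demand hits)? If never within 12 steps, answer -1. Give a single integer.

Step 1: demand=5,sold=5 ship[2->3]=1 ship[1->2]=1 ship[0->1]=1 prod=2 -> [7 3 7 18]
Step 2: demand=5,sold=5 ship[2->3]=1 ship[1->2]=1 ship[0->1]=1 prod=2 -> [8 3 7 14]
Step 3: demand=5,sold=5 ship[2->3]=1 ship[1->2]=1 ship[0->1]=1 prod=2 -> [9 3 7 10]
Step 4: demand=5,sold=5 ship[2->3]=1 ship[1->2]=1 ship[0->1]=1 prod=2 -> [10 3 7 6]
Step 5: demand=5,sold=5 ship[2->3]=1 ship[1->2]=1 ship[0->1]=1 prod=2 -> [11 3 7 2]
Step 6: demand=5,sold=2 ship[2->3]=1 ship[1->2]=1 ship[0->1]=1 prod=2 -> [12 3 7 1]
Step 7: demand=5,sold=1 ship[2->3]=1 ship[1->2]=1 ship[0->1]=1 prod=2 -> [13 3 7 1]
Step 8: demand=5,sold=1 ship[2->3]=1 ship[1->2]=1 ship[0->1]=1 prod=2 -> [14 3 7 1]
Step 9: demand=5,sold=1 ship[2->3]=1 ship[1->2]=1 ship[0->1]=1 prod=2 -> [15 3 7 1]
Step 10: demand=5,sold=1 ship[2->3]=1 ship[1->2]=1 ship[0->1]=1 prod=2 -> [16 3 7 1]
Step 11: demand=5,sold=1 ship[2->3]=1 ship[1->2]=1 ship[0->1]=1 prod=2 -> [17 3 7 1]
Step 12: demand=5,sold=1 ship[2->3]=1 ship[1->2]=1 ship[0->1]=1 prod=2 -> [18 3 7 1]
First stockout at step 6

6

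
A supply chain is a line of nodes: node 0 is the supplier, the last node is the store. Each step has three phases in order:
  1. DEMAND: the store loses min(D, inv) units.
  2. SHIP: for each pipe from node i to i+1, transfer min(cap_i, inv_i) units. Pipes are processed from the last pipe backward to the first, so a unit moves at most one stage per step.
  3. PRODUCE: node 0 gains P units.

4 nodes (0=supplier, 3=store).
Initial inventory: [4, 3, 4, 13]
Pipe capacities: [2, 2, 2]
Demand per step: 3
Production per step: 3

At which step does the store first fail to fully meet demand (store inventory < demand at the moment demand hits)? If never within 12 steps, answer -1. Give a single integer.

Step 1: demand=3,sold=3 ship[2->3]=2 ship[1->2]=2 ship[0->1]=2 prod=3 -> [5 3 4 12]
Step 2: demand=3,sold=3 ship[2->3]=2 ship[1->2]=2 ship[0->1]=2 prod=3 -> [6 3 4 11]
Step 3: demand=3,sold=3 ship[2->3]=2 ship[1->2]=2 ship[0->1]=2 prod=3 -> [7 3 4 10]
Step 4: demand=3,sold=3 ship[2->3]=2 ship[1->2]=2 ship[0->1]=2 prod=3 -> [8 3 4 9]
Step 5: demand=3,sold=3 ship[2->3]=2 ship[1->2]=2 ship[0->1]=2 prod=3 -> [9 3 4 8]
Step 6: demand=3,sold=3 ship[2->3]=2 ship[1->2]=2 ship[0->1]=2 prod=3 -> [10 3 4 7]
Step 7: demand=3,sold=3 ship[2->3]=2 ship[1->2]=2 ship[0->1]=2 prod=3 -> [11 3 4 6]
Step 8: demand=3,sold=3 ship[2->3]=2 ship[1->2]=2 ship[0->1]=2 prod=3 -> [12 3 4 5]
Step 9: demand=3,sold=3 ship[2->3]=2 ship[1->2]=2 ship[0->1]=2 prod=3 -> [13 3 4 4]
Step 10: demand=3,sold=3 ship[2->3]=2 ship[1->2]=2 ship[0->1]=2 prod=3 -> [14 3 4 3]
Step 11: demand=3,sold=3 ship[2->3]=2 ship[1->2]=2 ship[0->1]=2 prod=3 -> [15 3 4 2]
Step 12: demand=3,sold=2 ship[2->3]=2 ship[1->2]=2 ship[0->1]=2 prod=3 -> [16 3 4 2]
First stockout at step 12

12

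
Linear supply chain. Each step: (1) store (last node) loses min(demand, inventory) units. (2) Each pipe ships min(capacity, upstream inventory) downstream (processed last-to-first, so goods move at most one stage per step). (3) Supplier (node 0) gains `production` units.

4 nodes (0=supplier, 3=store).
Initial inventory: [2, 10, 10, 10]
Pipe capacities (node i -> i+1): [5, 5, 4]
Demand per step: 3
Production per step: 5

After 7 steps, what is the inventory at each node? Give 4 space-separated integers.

Step 1: demand=3,sold=3 ship[2->3]=4 ship[1->2]=5 ship[0->1]=2 prod=5 -> inv=[5 7 11 11]
Step 2: demand=3,sold=3 ship[2->3]=4 ship[1->2]=5 ship[0->1]=5 prod=5 -> inv=[5 7 12 12]
Step 3: demand=3,sold=3 ship[2->3]=4 ship[1->2]=5 ship[0->1]=5 prod=5 -> inv=[5 7 13 13]
Step 4: demand=3,sold=3 ship[2->3]=4 ship[1->2]=5 ship[0->1]=5 prod=5 -> inv=[5 7 14 14]
Step 5: demand=3,sold=3 ship[2->3]=4 ship[1->2]=5 ship[0->1]=5 prod=5 -> inv=[5 7 15 15]
Step 6: demand=3,sold=3 ship[2->3]=4 ship[1->2]=5 ship[0->1]=5 prod=5 -> inv=[5 7 16 16]
Step 7: demand=3,sold=3 ship[2->3]=4 ship[1->2]=5 ship[0->1]=5 prod=5 -> inv=[5 7 17 17]

5 7 17 17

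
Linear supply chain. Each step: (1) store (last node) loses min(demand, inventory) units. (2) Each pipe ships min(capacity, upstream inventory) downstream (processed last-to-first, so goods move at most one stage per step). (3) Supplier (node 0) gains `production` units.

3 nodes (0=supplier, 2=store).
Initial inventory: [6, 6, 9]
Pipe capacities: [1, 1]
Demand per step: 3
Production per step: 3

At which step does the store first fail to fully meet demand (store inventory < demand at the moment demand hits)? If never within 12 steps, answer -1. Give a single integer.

Step 1: demand=3,sold=3 ship[1->2]=1 ship[0->1]=1 prod=3 -> [8 6 7]
Step 2: demand=3,sold=3 ship[1->2]=1 ship[0->1]=1 prod=3 -> [10 6 5]
Step 3: demand=3,sold=3 ship[1->2]=1 ship[0->1]=1 prod=3 -> [12 6 3]
Step 4: demand=3,sold=3 ship[1->2]=1 ship[0->1]=1 prod=3 -> [14 6 1]
Step 5: demand=3,sold=1 ship[1->2]=1 ship[0->1]=1 prod=3 -> [16 6 1]
Step 6: demand=3,sold=1 ship[1->2]=1 ship[0->1]=1 prod=3 -> [18 6 1]
Step 7: demand=3,sold=1 ship[1->2]=1 ship[0->1]=1 prod=3 -> [20 6 1]
Step 8: demand=3,sold=1 ship[1->2]=1 ship[0->1]=1 prod=3 -> [22 6 1]
Step 9: demand=3,sold=1 ship[1->2]=1 ship[0->1]=1 prod=3 -> [24 6 1]
Step 10: demand=3,sold=1 ship[1->2]=1 ship[0->1]=1 prod=3 -> [26 6 1]
Step 11: demand=3,sold=1 ship[1->2]=1 ship[0->1]=1 prod=3 -> [28 6 1]
Step 12: demand=3,sold=1 ship[1->2]=1 ship[0->1]=1 prod=3 -> [30 6 1]
First stockout at step 5

5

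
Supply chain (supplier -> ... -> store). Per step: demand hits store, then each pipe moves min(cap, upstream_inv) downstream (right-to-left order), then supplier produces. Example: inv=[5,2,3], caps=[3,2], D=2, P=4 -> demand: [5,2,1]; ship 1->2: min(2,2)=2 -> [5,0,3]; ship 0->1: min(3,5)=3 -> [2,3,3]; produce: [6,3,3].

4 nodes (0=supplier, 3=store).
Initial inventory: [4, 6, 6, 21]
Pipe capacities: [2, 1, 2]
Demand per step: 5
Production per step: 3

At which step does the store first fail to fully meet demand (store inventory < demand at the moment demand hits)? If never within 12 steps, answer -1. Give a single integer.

Step 1: demand=5,sold=5 ship[2->3]=2 ship[1->2]=1 ship[0->1]=2 prod=3 -> [5 7 5 18]
Step 2: demand=5,sold=5 ship[2->3]=2 ship[1->2]=1 ship[0->1]=2 prod=3 -> [6 8 4 15]
Step 3: demand=5,sold=5 ship[2->3]=2 ship[1->2]=1 ship[0->1]=2 prod=3 -> [7 9 3 12]
Step 4: demand=5,sold=5 ship[2->3]=2 ship[1->2]=1 ship[0->1]=2 prod=3 -> [8 10 2 9]
Step 5: demand=5,sold=5 ship[2->3]=2 ship[1->2]=1 ship[0->1]=2 prod=3 -> [9 11 1 6]
Step 6: demand=5,sold=5 ship[2->3]=1 ship[1->2]=1 ship[0->1]=2 prod=3 -> [10 12 1 2]
Step 7: demand=5,sold=2 ship[2->3]=1 ship[1->2]=1 ship[0->1]=2 prod=3 -> [11 13 1 1]
Step 8: demand=5,sold=1 ship[2->3]=1 ship[1->2]=1 ship[0->1]=2 prod=3 -> [12 14 1 1]
Step 9: demand=5,sold=1 ship[2->3]=1 ship[1->2]=1 ship[0->1]=2 prod=3 -> [13 15 1 1]
Step 10: demand=5,sold=1 ship[2->3]=1 ship[1->2]=1 ship[0->1]=2 prod=3 -> [14 16 1 1]
Step 11: demand=5,sold=1 ship[2->3]=1 ship[1->2]=1 ship[0->1]=2 prod=3 -> [15 17 1 1]
Step 12: demand=5,sold=1 ship[2->3]=1 ship[1->2]=1 ship[0->1]=2 prod=3 -> [16 18 1 1]
First stockout at step 7

7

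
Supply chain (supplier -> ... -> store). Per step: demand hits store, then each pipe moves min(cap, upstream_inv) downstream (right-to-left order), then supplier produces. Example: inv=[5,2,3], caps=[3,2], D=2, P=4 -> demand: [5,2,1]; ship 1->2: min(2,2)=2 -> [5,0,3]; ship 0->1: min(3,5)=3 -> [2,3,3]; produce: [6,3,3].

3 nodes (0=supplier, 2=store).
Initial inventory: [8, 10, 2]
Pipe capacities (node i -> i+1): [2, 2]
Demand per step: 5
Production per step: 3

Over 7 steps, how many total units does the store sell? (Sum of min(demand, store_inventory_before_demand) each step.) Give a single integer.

Step 1: sold=2 (running total=2) -> [9 10 2]
Step 2: sold=2 (running total=4) -> [10 10 2]
Step 3: sold=2 (running total=6) -> [11 10 2]
Step 4: sold=2 (running total=8) -> [12 10 2]
Step 5: sold=2 (running total=10) -> [13 10 2]
Step 6: sold=2 (running total=12) -> [14 10 2]
Step 7: sold=2 (running total=14) -> [15 10 2]

Answer: 14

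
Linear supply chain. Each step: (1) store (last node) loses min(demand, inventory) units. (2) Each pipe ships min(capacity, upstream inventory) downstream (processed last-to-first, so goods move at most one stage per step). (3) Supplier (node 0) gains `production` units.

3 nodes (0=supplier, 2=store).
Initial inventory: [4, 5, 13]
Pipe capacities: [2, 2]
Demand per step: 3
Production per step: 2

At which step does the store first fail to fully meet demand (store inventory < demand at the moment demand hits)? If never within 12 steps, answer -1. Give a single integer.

Step 1: demand=3,sold=3 ship[1->2]=2 ship[0->1]=2 prod=2 -> [4 5 12]
Step 2: demand=3,sold=3 ship[1->2]=2 ship[0->1]=2 prod=2 -> [4 5 11]
Step 3: demand=3,sold=3 ship[1->2]=2 ship[0->1]=2 prod=2 -> [4 5 10]
Step 4: demand=3,sold=3 ship[1->2]=2 ship[0->1]=2 prod=2 -> [4 5 9]
Step 5: demand=3,sold=3 ship[1->2]=2 ship[0->1]=2 prod=2 -> [4 5 8]
Step 6: demand=3,sold=3 ship[1->2]=2 ship[0->1]=2 prod=2 -> [4 5 7]
Step 7: demand=3,sold=3 ship[1->2]=2 ship[0->1]=2 prod=2 -> [4 5 6]
Step 8: demand=3,sold=3 ship[1->2]=2 ship[0->1]=2 prod=2 -> [4 5 5]
Step 9: demand=3,sold=3 ship[1->2]=2 ship[0->1]=2 prod=2 -> [4 5 4]
Step 10: demand=3,sold=3 ship[1->2]=2 ship[0->1]=2 prod=2 -> [4 5 3]
Step 11: demand=3,sold=3 ship[1->2]=2 ship[0->1]=2 prod=2 -> [4 5 2]
Step 12: demand=3,sold=2 ship[1->2]=2 ship[0->1]=2 prod=2 -> [4 5 2]
First stockout at step 12

12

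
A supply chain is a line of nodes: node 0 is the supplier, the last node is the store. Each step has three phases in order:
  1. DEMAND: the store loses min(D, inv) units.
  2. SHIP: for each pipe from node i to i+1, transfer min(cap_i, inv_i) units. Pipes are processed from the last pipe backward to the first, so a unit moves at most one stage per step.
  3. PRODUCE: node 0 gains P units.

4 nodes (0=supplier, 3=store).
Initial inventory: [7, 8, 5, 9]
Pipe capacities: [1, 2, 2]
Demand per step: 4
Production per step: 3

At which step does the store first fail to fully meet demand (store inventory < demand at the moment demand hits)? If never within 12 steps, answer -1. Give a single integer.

Step 1: demand=4,sold=4 ship[2->3]=2 ship[1->2]=2 ship[0->1]=1 prod=3 -> [9 7 5 7]
Step 2: demand=4,sold=4 ship[2->3]=2 ship[1->2]=2 ship[0->1]=1 prod=3 -> [11 6 5 5]
Step 3: demand=4,sold=4 ship[2->3]=2 ship[1->2]=2 ship[0->1]=1 prod=3 -> [13 5 5 3]
Step 4: demand=4,sold=3 ship[2->3]=2 ship[1->2]=2 ship[0->1]=1 prod=3 -> [15 4 5 2]
Step 5: demand=4,sold=2 ship[2->3]=2 ship[1->2]=2 ship[0->1]=1 prod=3 -> [17 3 5 2]
Step 6: demand=4,sold=2 ship[2->3]=2 ship[1->2]=2 ship[0->1]=1 prod=3 -> [19 2 5 2]
Step 7: demand=4,sold=2 ship[2->3]=2 ship[1->2]=2 ship[0->1]=1 prod=3 -> [21 1 5 2]
Step 8: demand=4,sold=2 ship[2->3]=2 ship[1->2]=1 ship[0->1]=1 prod=3 -> [23 1 4 2]
Step 9: demand=4,sold=2 ship[2->3]=2 ship[1->2]=1 ship[0->1]=1 prod=3 -> [25 1 3 2]
Step 10: demand=4,sold=2 ship[2->3]=2 ship[1->2]=1 ship[0->1]=1 prod=3 -> [27 1 2 2]
Step 11: demand=4,sold=2 ship[2->3]=2 ship[1->2]=1 ship[0->1]=1 prod=3 -> [29 1 1 2]
Step 12: demand=4,sold=2 ship[2->3]=1 ship[1->2]=1 ship[0->1]=1 prod=3 -> [31 1 1 1]
First stockout at step 4

4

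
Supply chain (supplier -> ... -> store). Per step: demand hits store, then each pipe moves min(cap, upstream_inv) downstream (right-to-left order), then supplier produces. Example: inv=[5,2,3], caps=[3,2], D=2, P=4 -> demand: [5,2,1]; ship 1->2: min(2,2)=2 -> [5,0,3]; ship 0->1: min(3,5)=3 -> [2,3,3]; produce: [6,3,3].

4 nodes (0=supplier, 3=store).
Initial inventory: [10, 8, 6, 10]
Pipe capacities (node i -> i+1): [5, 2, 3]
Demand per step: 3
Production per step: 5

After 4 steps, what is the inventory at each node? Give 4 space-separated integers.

Step 1: demand=3,sold=3 ship[2->3]=3 ship[1->2]=2 ship[0->1]=5 prod=5 -> inv=[10 11 5 10]
Step 2: demand=3,sold=3 ship[2->3]=3 ship[1->2]=2 ship[0->1]=5 prod=5 -> inv=[10 14 4 10]
Step 3: demand=3,sold=3 ship[2->3]=3 ship[1->2]=2 ship[0->1]=5 prod=5 -> inv=[10 17 3 10]
Step 4: demand=3,sold=3 ship[2->3]=3 ship[1->2]=2 ship[0->1]=5 prod=5 -> inv=[10 20 2 10]

10 20 2 10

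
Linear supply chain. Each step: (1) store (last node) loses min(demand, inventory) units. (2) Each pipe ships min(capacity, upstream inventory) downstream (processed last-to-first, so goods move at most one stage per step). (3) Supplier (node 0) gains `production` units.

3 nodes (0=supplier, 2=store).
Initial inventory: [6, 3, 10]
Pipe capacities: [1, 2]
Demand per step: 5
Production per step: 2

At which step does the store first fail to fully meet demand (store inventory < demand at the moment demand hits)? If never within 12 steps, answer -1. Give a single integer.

Step 1: demand=5,sold=5 ship[1->2]=2 ship[0->1]=1 prod=2 -> [7 2 7]
Step 2: demand=5,sold=5 ship[1->2]=2 ship[0->1]=1 prod=2 -> [8 1 4]
Step 3: demand=5,sold=4 ship[1->2]=1 ship[0->1]=1 prod=2 -> [9 1 1]
Step 4: demand=5,sold=1 ship[1->2]=1 ship[0->1]=1 prod=2 -> [10 1 1]
Step 5: demand=5,sold=1 ship[1->2]=1 ship[0->1]=1 prod=2 -> [11 1 1]
Step 6: demand=5,sold=1 ship[1->2]=1 ship[0->1]=1 prod=2 -> [12 1 1]
Step 7: demand=5,sold=1 ship[1->2]=1 ship[0->1]=1 prod=2 -> [13 1 1]
Step 8: demand=5,sold=1 ship[1->2]=1 ship[0->1]=1 prod=2 -> [14 1 1]
Step 9: demand=5,sold=1 ship[1->2]=1 ship[0->1]=1 prod=2 -> [15 1 1]
Step 10: demand=5,sold=1 ship[1->2]=1 ship[0->1]=1 prod=2 -> [16 1 1]
Step 11: demand=5,sold=1 ship[1->2]=1 ship[0->1]=1 prod=2 -> [17 1 1]
Step 12: demand=5,sold=1 ship[1->2]=1 ship[0->1]=1 prod=2 -> [18 1 1]
First stockout at step 3

3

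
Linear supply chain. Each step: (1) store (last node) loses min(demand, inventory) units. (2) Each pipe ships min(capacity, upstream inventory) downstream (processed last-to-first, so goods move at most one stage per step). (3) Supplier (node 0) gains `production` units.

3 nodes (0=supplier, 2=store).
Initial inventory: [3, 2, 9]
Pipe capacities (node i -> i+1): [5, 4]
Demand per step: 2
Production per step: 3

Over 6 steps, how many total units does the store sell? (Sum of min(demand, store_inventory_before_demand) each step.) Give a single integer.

Answer: 12

Derivation:
Step 1: sold=2 (running total=2) -> [3 3 9]
Step 2: sold=2 (running total=4) -> [3 3 10]
Step 3: sold=2 (running total=6) -> [3 3 11]
Step 4: sold=2 (running total=8) -> [3 3 12]
Step 5: sold=2 (running total=10) -> [3 3 13]
Step 6: sold=2 (running total=12) -> [3 3 14]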